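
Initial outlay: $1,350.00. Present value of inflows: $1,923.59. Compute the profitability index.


Formula: PI = PV(cash flows) / initial investment
Substituting: PI = $1,923.59 / $1,350.00
PI = 1.4249

1.4249


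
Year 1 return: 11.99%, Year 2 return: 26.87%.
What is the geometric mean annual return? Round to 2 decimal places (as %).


Formula: Geometric mean = ((1+r1)*(1+r2))^(1/2) - 1
Product: (1 + 0.1199) * (1 + 0.2687) = 1.1199 * 1.2687 = 1.420817
Square root: 1.420817^0.5 = 1.19198
Geometric mean = 1.19198 - 1 = 0.19198
As percentage: 19.20%

19.20%


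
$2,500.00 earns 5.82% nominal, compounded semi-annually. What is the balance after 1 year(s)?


Formula: FV = P * (1 + r/m)^(m*t)
Period rate: r/m = 0.0582 / 2 = 0.0291
Total periods: m*t = 2 * 1 = 2
Growth factor: (1 + 0.0291)^2 = 1.059047
FV = $2,500.00 * 1.059047 = $2,647.62

$2,647.62


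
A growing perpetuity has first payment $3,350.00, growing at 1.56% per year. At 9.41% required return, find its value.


Formula: PV = C / (r - g)
Spread: r - g = 0.0941 - 0.0156 = 0.0785
Substituting: PV = $3,350.00 / 0.0785
PV = $42,675.16

$42,675.16


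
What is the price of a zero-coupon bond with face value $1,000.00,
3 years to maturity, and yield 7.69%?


Formula: Price = FV / (1 + r)^n
Substituting: Price = $1,000.00 / (1 + 0.0769)^3
Discount factor: (1.0769)^3 = 1.248896
Price = $1,000.00 / 1.248896 = $800.71

$800.71


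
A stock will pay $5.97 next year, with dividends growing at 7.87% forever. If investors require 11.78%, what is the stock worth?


Formula: P = D1 / (r - g)
Spread: r - g = 0.1178 - 0.0787 = 0.0391
Substituting: P = $5.97 / 0.0391
P = $152.69

$152.69


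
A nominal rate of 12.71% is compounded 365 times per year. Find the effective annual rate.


Formula: EAR = (1 + r/m)^m - 1
Period rate: r/m = 0.1271 / 365 = 0.000348
Compounding: (1 + 0.000348)^365 = 1.135505
EAR = 1.135505 - 1 = 0.135505

0.135505


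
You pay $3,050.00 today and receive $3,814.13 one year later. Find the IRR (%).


Formula: IRR = C1/C0 - 1
Substituting: IRR = $3,814.13 / $3,050.00 - 1
Ratio: 1.250534 - 1 = 0.250534
IRR = 25.0534%

25.0534%


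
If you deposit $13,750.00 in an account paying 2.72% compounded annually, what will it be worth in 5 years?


Formula: FV = P * (1 + r)^n
Substituting: FV = $13,750.00 * (1 + 0.0272)^5
Growth factor: (1.0272)^5 = 1.143602
FV = $13,750.00 * 1.143602 = $15,724.53

$15,724.53


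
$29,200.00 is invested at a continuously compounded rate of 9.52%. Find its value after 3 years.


Formula: FV = P * e^(r*t)
Exponent: r*t = 0.0952 * 3 = 0.2856
e^(0.2856) = 1.33056
FV = $29,200.00 * 1.33056 = $38,852.36

$38,852.36


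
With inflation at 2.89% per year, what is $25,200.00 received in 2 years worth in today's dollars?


Formula: Real value = nominal / (1 + inflation)^years
Price level: (1 + 0.0289)^2 = 1.058635
Real value = $25,200.00 / 1.058635 = $23,804.23

$23,804.23


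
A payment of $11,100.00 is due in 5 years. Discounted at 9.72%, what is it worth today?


Formula: PV = FV / (1 + r)^n
Substituting: PV = $11,100.00 / (1 + 0.0972)^5
Discount factor: (1.0972)^5 = 1.590117
PV = $11,100.00 / 1.590117 = $6,980.62

$6,980.62


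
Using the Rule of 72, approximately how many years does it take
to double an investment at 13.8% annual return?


Formula: Years ≈ 72 / r
Substituting: Years ≈ 72 / 13.8
Years ≈ 5.2

5.2 years


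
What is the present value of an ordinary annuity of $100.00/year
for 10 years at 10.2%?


Formula: PV = PMT * (1 - (1+r)^(-n)) / r
Discount factor: (1 + 0.102)^(-10) = 0.378603
Bracket: 1 - 0.378603 = 0.621397
PV = $100.00 * 0.621397 / 0.102 = $609.21

$609.21


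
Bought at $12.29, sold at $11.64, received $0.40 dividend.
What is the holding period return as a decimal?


Formula: HPR = (P1 - P0 + D) / P0
Gain: $11.64 - $12.29 + $0.40 = -$0.25
HPR = -$0.25 / $12.29 = -0.0203

-0.0203


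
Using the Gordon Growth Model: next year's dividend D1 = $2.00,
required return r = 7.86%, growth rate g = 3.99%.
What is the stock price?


Formula: P = D1 / (r - g)
Spread: r - g = 0.0786 - 0.0399 = 0.0387
Substituting: P = $2.00 / 0.0387
P = $51.68

$51.68


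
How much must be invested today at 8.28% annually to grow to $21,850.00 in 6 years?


Formula: PV = FV / (1 + r)^n
Substituting: PV = $21,850.00 / (1 + 0.0828)^6
Discount factor: (1.0828)^6 = 1.61172
PV = $21,850.00 / 1.61172 = $13,556.95

$13,556.95


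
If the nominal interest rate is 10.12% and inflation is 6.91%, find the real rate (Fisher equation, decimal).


Formula: (1 + r_real) = (1 + r_nom) / (1 + inflation)
Substituting: (1 + r_real) = 1.1012 / 1.0691
(1 + r_real) = 1.030025
r_real = 1.030025 - 1 = 0.030025

0.030025


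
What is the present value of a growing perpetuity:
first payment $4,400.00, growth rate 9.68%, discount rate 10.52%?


Formula: PV = C / (r - g)
Spread: r - g = 0.1052 - 0.0968 = 0.0084
Substituting: PV = $4,400.00 / 0.0084
PV = $523,809.52

$523,809.52


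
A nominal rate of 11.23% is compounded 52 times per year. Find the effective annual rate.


Formula: EAR = (1 + r/m)^m - 1
Period rate: r/m = 0.1123 / 52 = 0.00216
Compounding: (1 + 0.00216)^52 = 1.118713
EAR = 1.118713 - 1 = 0.118713

0.118713


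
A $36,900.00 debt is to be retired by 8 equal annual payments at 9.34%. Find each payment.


Formula: PMT = PV * r / (1 - (1+r)^(-n))
Denominator: 1 - (1 + 0.0934)^(-8) = 0.510483
Numerator: $36,900.00 * 0.0934 = 3446.46
PMT = 3446.46 / 0.510483 = $6,751.37

$6,751.37


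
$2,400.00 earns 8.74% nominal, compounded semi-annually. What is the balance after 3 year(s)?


Formula: FV = P * (1 + r/m)^(m*t)
Period rate: r/m = 0.0874 / 2 = 0.0437
Total periods: m*t = 2 * 3 = 6
Growth factor: (1 + 0.0437)^6 = 1.29257
FV = $2,400.00 * 1.29257 = $3,102.17

$3,102.17


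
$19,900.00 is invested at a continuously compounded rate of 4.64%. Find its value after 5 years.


Formula: FV = P * e^(r*t)
Exponent: r*t = 0.0464 * 5 = 0.232
e^(0.232) = 1.26112
FV = $19,900.00 * 1.26112 = $25,096.28

$25,096.28


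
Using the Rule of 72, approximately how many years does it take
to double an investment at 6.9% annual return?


Formula: Years ≈ 72 / r
Substituting: Years ≈ 72 / 6.9
Years ≈ 10.4

10.4 years


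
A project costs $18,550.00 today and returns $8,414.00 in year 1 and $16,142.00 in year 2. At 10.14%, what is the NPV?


Formula: NPV = C0 + C1/(1+r) + C2/(1+r)^2
Discount C1: $8,414.00 / (1 + 0.1014) = $7,639.37
Discount C2: $16,142.00 / (1 + 0.1014)^2 = $13,306.60
NPV = -$18,550.00 + $7,639.37 + $13,306.60 = $2,395.97

$2,395.97


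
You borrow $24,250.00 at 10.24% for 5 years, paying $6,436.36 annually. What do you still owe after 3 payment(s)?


Formula: Balance = PV*(1+r)^k - PMT*((1+r)^k - 1)/r
Growth: (1 + 0.1024)^3 = 1.339731
Accumulated factor: ((1+r)^k - 1)/r = 3.317686
Balance = $24,250.00 * 1.339731 - $6,436.36 * 3.317686
Balance = $11,134.66

$11,134.66


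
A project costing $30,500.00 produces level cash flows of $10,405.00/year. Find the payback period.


Formula: Payback = investment / annual cash flow
Substituting: Payback = $30,500.00 / $10,405.00
Payback = 2.9313 years

2.9313 years


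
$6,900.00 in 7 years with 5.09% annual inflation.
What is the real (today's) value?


Formula: Real value = nominal / (1 + inflation)^years
Price level: (1 + 0.0509)^7 = 1.415565
Real value = $6,900.00 / 1.415565 = $4,874.38

$4,874.38


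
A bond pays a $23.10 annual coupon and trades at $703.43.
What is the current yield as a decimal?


Formula: Current yield = annual coupon / price
Substituting: CY = $23.10 / $703.43
CY = 0.032839

0.032839


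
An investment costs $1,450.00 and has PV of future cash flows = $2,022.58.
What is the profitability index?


Formula: PI = PV(cash flows) / initial investment
Substituting: PI = $2,022.58 / $1,450.00
PI = 1.3949

1.3949


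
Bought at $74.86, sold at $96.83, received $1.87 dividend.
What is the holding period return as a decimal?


Formula: HPR = (P1 - P0 + D) / P0
Gain: $96.83 - $74.86 + $1.87 = $23.84
HPR = $23.84 / $74.86 = 0.3185

0.3185


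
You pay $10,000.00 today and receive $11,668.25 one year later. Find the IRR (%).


Formula: IRR = C1/C0 - 1
Substituting: IRR = $11,668.25 / $10,000.00 - 1
Ratio: 1.166825 - 1 = 0.166825
IRR = 16.6825%

16.6825%


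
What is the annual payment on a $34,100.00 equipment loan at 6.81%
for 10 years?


Formula: PMT = PV * r / (1 - (1+r)^(-n))
Denominator: 1 - (1 + 0.0681)^(-10) = 0.482535
Numerator: $34,100.00 * 0.0681 = 2322.21
PMT = 2322.21 / 0.482535 = $4,812.52

$4,812.52


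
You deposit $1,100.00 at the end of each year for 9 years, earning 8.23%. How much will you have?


Formula: FV = PMT * ((1+r)^n - 1) / r
Growth factor: (1 + 0.0823)^9 = 2.037647
Numerator: 2.037647 - 1 = 1.037647
FV = $1,100.00 * 1.037647 / 0.0823 = $13,868.91

$13,868.91


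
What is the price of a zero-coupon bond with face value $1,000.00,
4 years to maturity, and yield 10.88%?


Formula: Price = FV / (1 + r)^n
Substituting: Price = $1,000.00 / (1 + 0.1088)^4
Discount factor: (1.1088)^4 = 1.511516
Price = $1,000.00 / 1.511516 = $661.59

$661.59


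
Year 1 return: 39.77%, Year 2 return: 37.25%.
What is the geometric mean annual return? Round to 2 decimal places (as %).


Formula: Geometric mean = ((1+r1)*(1+r2))^(1/2) - 1
Product: (1 + 0.3977) * (1 + 0.3725) = 1.3977 * 1.3725 = 1.918343
Square root: 1.918343^0.5 = 1.385043
Geometric mean = 1.385043 - 1 = 0.385043
As percentage: 38.50%

38.50%


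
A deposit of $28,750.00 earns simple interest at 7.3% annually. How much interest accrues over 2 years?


Formula: I = P * r * t
Substituting: I = $28,750.00 * 0.073 * 2
Step: I = $28,750.00 * 0.146
I = $4,197.50

$4,197.50


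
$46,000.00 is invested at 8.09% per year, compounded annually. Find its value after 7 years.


Formula: FV = P * (1 + r)^n
Substituting: FV = $46,000.00 * (1 + 0.0809)^7
Growth factor: (1.0809)^7 = 1.723847
FV = $46,000.00 * 1.723847 = $79,296.94

$79,296.94


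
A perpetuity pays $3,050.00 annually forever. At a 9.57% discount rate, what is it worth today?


Formula: PV = C / r
Substituting: PV = $3,050.00 / 0.0957
PV = $31,870.43

$31,870.43


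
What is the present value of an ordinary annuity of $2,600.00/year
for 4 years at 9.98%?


Formula: PV = PMT * (1 - (1+r)^(-n)) / r
Discount factor: (1 + 0.0998)^(-4) = 0.68351
Bracket: 1 - 0.68351 = 0.31649
PV = $2,600.00 * 0.31649 / 0.0998 = $8,245.22

$8,245.22


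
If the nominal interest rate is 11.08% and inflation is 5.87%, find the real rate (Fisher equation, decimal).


Formula: (1 + r_real) = (1 + r_nom) / (1 + inflation)
Substituting: (1 + r_real) = 1.1108 / 1.0587
(1 + r_real) = 1.049211
r_real = 1.049211 - 1 = 0.049211

0.049211


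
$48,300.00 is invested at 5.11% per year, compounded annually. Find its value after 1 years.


Formula: FV = P * (1 + r)^n
Substituting: FV = $48,300.00 * (1 + 0.0511)^1
Growth factor: (1.0511)^1 = 1.0511
FV = $48,300.00 * 1.0511 = $50,768.13

$50,768.13


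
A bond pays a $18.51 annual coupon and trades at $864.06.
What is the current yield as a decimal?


Formula: Current yield = annual coupon / price
Substituting: CY = $18.51 / $864.06
CY = 0.021422

0.021422


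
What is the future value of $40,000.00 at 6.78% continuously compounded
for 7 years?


Formula: FV = P * e^(r*t)
Exponent: r*t = 0.0678 * 7 = 0.4746
e^(0.4746) = 1.607371
FV = $40,000.00 * 1.607371 = $64,294.84

$64,294.84


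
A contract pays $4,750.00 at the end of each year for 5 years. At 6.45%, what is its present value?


Formula: PV = PMT * (1 - (1+r)^(-n)) / r
Discount factor: (1 + 0.0645)^(-5) = 0.731597
Bracket: 1 - 0.731597 = 0.268403
PV = $4,750.00 * 0.268403 / 0.0645 = $19,766.14

$19,766.14


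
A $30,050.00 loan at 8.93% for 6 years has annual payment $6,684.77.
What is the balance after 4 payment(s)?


Formula: Balance = PV*(1+r)^k - PMT*((1+r)^k - 1)/r
Growth: (1 + 0.0893)^4 = 1.407959
Accumulated factor: ((1+r)^k - 1)/r = 4.56841
Balance = $30,050.00 * 1.407959 - $6,684.77 * 4.56841
Balance = $11,770.40

$11,770.40


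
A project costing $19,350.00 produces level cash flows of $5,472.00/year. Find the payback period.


Formula: Payback = investment / annual cash flow
Substituting: Payback = $19,350.00 / $5,472.00
Payback = 3.5362 years

3.5362 years


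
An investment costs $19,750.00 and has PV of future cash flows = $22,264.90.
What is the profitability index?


Formula: PI = PV(cash flows) / initial investment
Substituting: PI = $22,264.90 / $19,750.00
PI = 1.1273

1.1273


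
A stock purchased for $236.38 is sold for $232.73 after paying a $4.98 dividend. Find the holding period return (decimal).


Formula: HPR = (P1 - P0 + D) / P0
Gain: $232.73 - $236.38 + $4.98 = $1.33
HPR = $1.33 / $236.38 = 0.0056

0.0056


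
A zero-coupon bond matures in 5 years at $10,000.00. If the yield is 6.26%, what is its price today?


Formula: Price = FV / (1 + r)^n
Substituting: Price = $10,000.00 / (1 + 0.0626)^5
Discount factor: (1.0626)^5 = 1.354718
Price = $10,000.00 / 1.354718 = $7,381.61

$7,381.61


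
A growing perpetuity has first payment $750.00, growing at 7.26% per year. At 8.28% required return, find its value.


Formula: PV = C / (r - g)
Spread: r - g = 0.0828 - 0.0726 = 0.0102
Substituting: PV = $750.00 / 0.0102
PV = $73,529.41

$73,529.41


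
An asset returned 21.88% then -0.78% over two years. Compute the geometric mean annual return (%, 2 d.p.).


Formula: Geometric mean = ((1+r1)*(1+r2))^(1/2) - 1
Product: (1 + 0.2188) * (1 + -0.0078) = 1.2188 * 0.9922 = 1.209293
Square root: 1.209293^0.5 = 1.099679
Geometric mean = 1.099679 - 1 = 0.099679
As percentage: 9.97%

9.97%


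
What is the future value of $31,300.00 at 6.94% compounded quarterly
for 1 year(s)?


Formula: FV = P * (1 + r/m)^(m*t)
Period rate: r/m = 0.0694 / 4 = 0.01735
Total periods: m*t = 4 * 1 = 4
Growth factor: (1 + 0.01735)^4 = 1.071227
FV = $31,300.00 * 1.071227 = $33,529.41

$33,529.41


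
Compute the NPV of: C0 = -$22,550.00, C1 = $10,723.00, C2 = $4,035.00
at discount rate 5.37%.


Formula: NPV = C0 + C1/(1+r) + C2/(1+r)^2
Discount C1: $10,723.00 / (1 + 0.0537) = $10,176.52
Discount C2: $4,035.00 / (1 + 0.0537)^2 = $3,634.21
NPV = -$22,550.00 + $10,176.52 + $3,634.21 = -$8,739.27

-$8,739.27


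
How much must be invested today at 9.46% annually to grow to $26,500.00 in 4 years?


Formula: PV = FV / (1 + r)^n
Substituting: PV = $26,500.00 / (1 + 0.0946)^4
Discount factor: (1.0946)^4 = 1.435561
PV = $26,500.00 / 1.435561 = $18,459.68

$18,459.68


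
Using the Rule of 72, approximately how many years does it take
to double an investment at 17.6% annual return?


Formula: Years ≈ 72 / r
Substituting: Years ≈ 72 / 17.6
Years ≈ 4.1

4.1 years


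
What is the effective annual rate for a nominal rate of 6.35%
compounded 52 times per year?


Formula: EAR = (1 + r/m)^m - 1
Period rate: r/m = 0.0635 / 52 = 0.001221
Compounding: (1 + 0.001221)^52 = 1.065518
EAR = 1.065518 - 1 = 0.065518

0.065518


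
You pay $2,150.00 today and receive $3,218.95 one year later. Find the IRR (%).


Formula: IRR = C1/C0 - 1
Substituting: IRR = $3,218.95 / $2,150.00 - 1
Ratio: 1.497186 - 1 = 0.497186
IRR = 49.7186%

49.7186%


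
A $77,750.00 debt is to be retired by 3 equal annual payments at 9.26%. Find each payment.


Formula: PMT = PV * r / (1 - (1+r)^(-n))
Denominator: 1 - (1 + 0.0926)^(-3) = 0.233316
Numerator: $77,750.00 * 0.0926 = 7199.65
PMT = 7199.65 / 0.233316 = $30,857.94

$30,857.94


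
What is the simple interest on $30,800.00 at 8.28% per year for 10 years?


Formula: I = P * r * t
Substituting: I = $30,800.00 * 0.0828 * 10
Step: I = $30,800.00 * 0.828
I = $25,502.40

$25,502.40


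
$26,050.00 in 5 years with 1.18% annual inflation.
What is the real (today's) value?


Formula: Real value = nominal / (1 + inflation)^years
Price level: (1 + 0.0118)^5 = 1.060409
Real value = $26,050.00 / 1.060409 = $24,565.99

$24,565.99


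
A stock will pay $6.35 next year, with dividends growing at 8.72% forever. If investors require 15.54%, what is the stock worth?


Formula: P = D1 / (r - g)
Spread: r - g = 0.1554 - 0.0872 = 0.0682
Substituting: P = $6.35 / 0.0682
P = $93.11

$93.11


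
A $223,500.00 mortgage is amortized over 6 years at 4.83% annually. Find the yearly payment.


Formula: PMT = PV * r / (1 - (1+r)^(-n))
Denominator: 1 - (1 + 0.0483)^(-6) = 0.246494
Numerator: $223,500.00 * 0.0483 = 10795.05
PMT = 10795.05 / 0.246494 = $43,794.30

$43,794.30


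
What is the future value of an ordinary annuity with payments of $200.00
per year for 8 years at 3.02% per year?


Formula: FV = PMT * ((1+r)^n - 1) / r
Growth factor: (1 + 0.0302)^8 = 1.268739
Numerator: 1.268739 - 1 = 0.268739
FV = $200.00 * 0.268739 / 0.0302 = $1,779.73

$1,779.73


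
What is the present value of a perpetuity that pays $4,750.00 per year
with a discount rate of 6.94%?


Formula: PV = C / r
Substituting: PV = $4,750.00 / 0.0694
PV = $68,443.80

$68,443.80


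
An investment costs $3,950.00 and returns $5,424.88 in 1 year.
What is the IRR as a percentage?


Formula: IRR = C1/C0 - 1
Substituting: IRR = $5,424.88 / $3,950.00 - 1
Ratio: 1.373387 - 1 = 0.373387
IRR = 37.3387%

37.3387%


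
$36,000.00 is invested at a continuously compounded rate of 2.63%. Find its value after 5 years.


Formula: FV = P * e^(r*t)
Exponent: r*t = 0.0263 * 5 = 0.1315
e^(0.1315) = 1.140538
FV = $36,000.00 * 1.140538 = $41,059.36

$41,059.36


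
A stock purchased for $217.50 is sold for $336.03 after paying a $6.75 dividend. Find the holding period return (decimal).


Formula: HPR = (P1 - P0 + D) / P0
Gain: $336.03 - $217.50 + $6.75 = $125.28
HPR = $125.28 / $217.50 = 0.576

0.576


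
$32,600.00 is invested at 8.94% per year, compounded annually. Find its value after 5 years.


Formula: FV = P * (1 + r)^n
Substituting: FV = $32,600.00 * (1 + 0.0894)^5
Growth factor: (1.0894)^5 = 1.534394
FV = $32,600.00 * 1.534394 = $50,021.24

$50,021.24


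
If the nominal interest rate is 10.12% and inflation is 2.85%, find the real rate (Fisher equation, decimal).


Formula: (1 + r_real) = (1 + r_nom) / (1 + inflation)
Substituting: (1 + r_real) = 1.1012 / 1.0285
(1 + r_real) = 1.070685
r_real = 1.070685 - 1 = 0.070685

0.070685


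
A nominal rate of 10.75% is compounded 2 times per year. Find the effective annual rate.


Formula: EAR = (1 + r/m)^m - 1
Period rate: r/m = 0.1075 / 2 = 0.05375
Compounding: (1 + 0.05375)^2 = 1.110389
EAR = 1.110389 - 1 = 0.110389

0.110389


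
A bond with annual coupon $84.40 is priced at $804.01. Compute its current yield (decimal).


Formula: Current yield = annual coupon / price
Substituting: CY = $84.40 / $804.01
CY = 0.104974

0.104974


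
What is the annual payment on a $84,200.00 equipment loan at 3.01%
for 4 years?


Formula: PMT = PV * r / (1 - (1+r)^(-n))
Denominator: 1 - (1 + 0.0301)^(-4) = 0.111858
Numerator: $84,200.00 * 0.0301 = 2534.42
PMT = 2534.42 / 0.111858 = $22,657.49

$22,657.49


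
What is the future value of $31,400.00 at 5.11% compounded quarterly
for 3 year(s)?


Formula: FV = P * (1 + r/m)^(m*t)
Period rate: r/m = 0.0511 / 4 = 0.012775
Total periods: m*t = 4 * 3 = 12
Growth factor: (1 + 0.012775)^12 = 1.164543
FV = $31,400.00 * 1.164543 = $36,566.66

$36,566.66


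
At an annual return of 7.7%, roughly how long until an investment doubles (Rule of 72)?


Formula: Years ≈ 72 / r
Substituting: Years ≈ 72 / 7.7
Years ≈ 9.4

9.4 years


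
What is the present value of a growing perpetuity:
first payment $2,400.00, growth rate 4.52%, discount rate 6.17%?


Formula: PV = C / (r - g)
Spread: r - g = 0.0617 - 0.0452 = 0.0165
Substituting: PV = $2,400.00 / 0.0165
PV = $145,454.55

$145,454.55


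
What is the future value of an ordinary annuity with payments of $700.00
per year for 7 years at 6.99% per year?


Formula: FV = PMT * ((1+r)^n - 1) / r
Growth factor: (1 + 0.0699)^7 = 1.604731
Numerator: 1.604731 - 1 = 0.604731
FV = $700.00 * 0.604731 / 0.0699 = $6,055.96

$6,055.96


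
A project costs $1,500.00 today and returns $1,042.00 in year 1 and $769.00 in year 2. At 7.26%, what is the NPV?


Formula: NPV = C0 + C1/(1+r) + C2/(1+r)^2
Discount C1: $1,042.00 / (1 + 0.0726) = $971.47
Discount C2: $769.00 / (1 + 0.0726)^2 = $668.42
NPV = -$1,500.00 + $971.47 + $668.42 = $139.89

$139.89


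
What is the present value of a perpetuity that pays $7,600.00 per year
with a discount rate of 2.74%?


Formula: PV = C / r
Substituting: PV = $7,600.00 / 0.0274
PV = $277,372.26

$277,372.26


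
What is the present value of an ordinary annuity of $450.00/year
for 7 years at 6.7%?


Formula: PV = PMT * (1 - (1+r)^(-n)) / r
Discount factor: (1 + 0.067)^(-7) = 0.63511
Bracket: 1 - 0.63511 = 0.36489
PV = $450.00 * 0.36489 / 0.067 = $2,450.75

$2,450.75


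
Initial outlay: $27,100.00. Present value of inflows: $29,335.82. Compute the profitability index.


Formula: PI = PV(cash flows) / initial investment
Substituting: PI = $29,335.82 / $27,100.00
PI = 1.0825

1.0825


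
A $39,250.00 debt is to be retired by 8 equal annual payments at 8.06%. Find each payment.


Formula: PMT = PV * r / (1 - (1+r)^(-n))
Denominator: 1 - (1 + 0.0806)^(-8) = 0.462126
Numerator: $39,250.00 * 0.0806 = 3163.55
PMT = 3163.55 / 0.462126 = $6,845.64

$6,845.64


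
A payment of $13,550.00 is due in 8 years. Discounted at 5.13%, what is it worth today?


Formula: PV = FV / (1 + r)^n
Substituting: PV = $13,550.00 / (1 + 0.0513)^8
Discount factor: (1.0513)^8 = 1.492153
PV = $13,550.00 / 1.492153 = $9,080.84

$9,080.84


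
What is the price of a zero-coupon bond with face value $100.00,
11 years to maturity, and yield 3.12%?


Formula: Price = FV / (1 + r)^n
Substituting: Price = $100.00 / (1 + 0.0312)^11
Discount factor: (1.0312)^11 = 1.402077
Price = $100.00 / 1.402077 = $71.32

$71.32


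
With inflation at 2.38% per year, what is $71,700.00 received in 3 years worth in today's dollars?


Formula: Real value = nominal / (1 + inflation)^years
Price level: (1 + 0.0238)^3 = 1.073113
Real value = $71,700.00 / 1.073113 = $66,814.97

$66,814.97


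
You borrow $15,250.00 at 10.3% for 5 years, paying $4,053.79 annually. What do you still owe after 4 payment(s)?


Formula: Balance = PV*(1+r)^k - PMT*((1+r)^k - 1)/r
Growth: (1 + 0.103)^4 = 1.480137
Accumulated factor: ((1+r)^k - 1)/r = 4.661529
Balance = $15,250.00 * 1.480137 - $4,053.79 * 4.661529
Balance = $3,675.24

$3,675.24


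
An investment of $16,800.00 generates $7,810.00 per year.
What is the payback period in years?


Formula: Payback = investment / annual cash flow
Substituting: Payback = $16,800.00 / $7,810.00
Payback = 2.1511 years

2.1511 years


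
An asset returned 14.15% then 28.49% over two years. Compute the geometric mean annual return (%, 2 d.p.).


Formula: Geometric mean = ((1+r1)*(1+r2))^(1/2) - 1
Product: (1 + 0.1415) * (1 + 0.2849) = 1.1415 * 1.2849 = 1.466713
Square root: 1.466713^0.5 = 1.211079
Geometric mean = 1.211079 - 1 = 0.211079
As percentage: 21.11%

21.11%


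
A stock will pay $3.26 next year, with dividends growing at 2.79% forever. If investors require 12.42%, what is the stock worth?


Formula: P = D1 / (r - g)
Spread: r - g = 0.1242 - 0.0279 = 0.0963
Substituting: P = $3.26 / 0.0963
P = $33.85

$33.85


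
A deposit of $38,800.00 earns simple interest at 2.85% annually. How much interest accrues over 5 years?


Formula: I = P * r * t
Substituting: I = $38,800.00 * 0.0285 * 5
Step: I = $38,800.00 * 0.1425
I = $5,529.00

$5,529.00


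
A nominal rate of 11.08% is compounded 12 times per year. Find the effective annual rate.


Formula: EAR = (1 + r/m)^m - 1
Period rate: r/m = 0.1108 / 12 = 0.009233
Compounding: (1 + 0.009233)^12 = 1.116604
EAR = 1.116604 - 1 = 0.116604

0.116604


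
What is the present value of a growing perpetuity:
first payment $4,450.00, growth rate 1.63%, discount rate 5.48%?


Formula: PV = C / (r - g)
Spread: r - g = 0.0548 - 0.0163 = 0.0385
Substituting: PV = $4,450.00 / 0.0385
PV = $115,584.42

$115,584.42


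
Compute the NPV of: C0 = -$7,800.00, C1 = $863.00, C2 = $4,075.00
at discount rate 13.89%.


Formula: NPV = C0 + C1/(1+r) + C2/(1+r)^2
Discount C1: $863.00 / (1 + 0.1389) = $757.75
Discount C2: $4,075.00 / (1 + 0.1389)^2 = $3,141.64
NPV = -$7,800.00 + $757.75 + $3,141.64 = -$3,900.61

-$3,900.61


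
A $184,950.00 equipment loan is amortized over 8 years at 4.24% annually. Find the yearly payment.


Formula: PMT = PV * r / (1 - (1+r)^(-n))
Denominator: 1 - (1 + 0.0424)^(-8) = 0.28266
Numerator: $184,950.00 * 0.0424 = 7841.88
PMT = 7841.88 / 0.28266 = $27,743.11

$27,743.11


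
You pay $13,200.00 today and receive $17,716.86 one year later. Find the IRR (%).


Formula: IRR = C1/C0 - 1
Substituting: IRR = $17,716.86 / $13,200.00 - 1
Ratio: 1.342186 - 1 = 0.342186
IRR = 34.2186%

34.2186%


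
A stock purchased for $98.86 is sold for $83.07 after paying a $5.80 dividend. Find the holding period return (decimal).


Formula: HPR = (P1 - P0 + D) / P0
Gain: $83.07 - $98.86 + $5.80 = -$9.99
HPR = -$9.99 / $98.86 = -0.1011

-0.1011


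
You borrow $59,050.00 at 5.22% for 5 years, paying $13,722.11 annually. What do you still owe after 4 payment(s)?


Formula: Balance = PV*(1+r)^k - PMT*((1+r)^k - 1)/r
Growth: (1 + 0.0522)^4 = 1.225725
Accumulated factor: ((1+r)^k - 1)/r = 4.324242
Balance = $59,050.00 * 1.225725 - $13,722.11 * 4.324242
Balance = $13,041.37

$13,041.37


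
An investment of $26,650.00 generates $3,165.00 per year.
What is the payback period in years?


Formula: Payback = investment / annual cash flow
Substituting: Payback = $26,650.00 / $3,165.00
Payback = 8.4202 years

8.4202 years


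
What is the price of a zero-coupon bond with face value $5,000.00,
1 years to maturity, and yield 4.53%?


Formula: Price = FV / (1 + r)^n
Substituting: Price = $5,000.00 / (1 + 0.0453)^1
Discount factor: (1.0453)^1 = 1.0453
Price = $5,000.00 / 1.0453 = $4,783.32

$4,783.32


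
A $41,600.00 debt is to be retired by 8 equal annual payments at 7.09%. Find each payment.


Formula: PMT = PV * r / (1 - (1+r)^(-n))
Denominator: 1 - (1 + 0.0709)^(-8) = 0.421892
Numerator: $41,600.00 * 0.0709 = 2949.44
PMT = 2949.44 / 0.421892 = $6,990.98

$6,990.98


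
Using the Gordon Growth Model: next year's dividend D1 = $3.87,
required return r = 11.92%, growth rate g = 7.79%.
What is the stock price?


Formula: P = D1 / (r - g)
Spread: r - g = 0.1192 - 0.0779 = 0.0413
Substituting: P = $3.87 / 0.0413
P = $93.70

$93.70


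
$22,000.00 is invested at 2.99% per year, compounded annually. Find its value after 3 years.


Formula: FV = P * (1 + r)^n
Substituting: FV = $22,000.00 * (1 + 0.0299)^3
Growth factor: (1.0299)^3 = 1.092409
FV = $22,000.00 * 1.092409 = $24,032.99

$24,032.99


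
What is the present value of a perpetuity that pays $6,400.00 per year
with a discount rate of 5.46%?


Formula: PV = C / r
Substituting: PV = $6,400.00 / 0.0546
PV = $117,216.12

$117,216.12


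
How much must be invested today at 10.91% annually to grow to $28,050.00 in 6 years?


Formula: PV = FV / (1 + r)^n
Substituting: PV = $28,050.00 / (1 + 0.1091)^6
Discount factor: (1.1091)^6 = 1.861334
PV = $28,050.00 / 1.861334 = $15,069.84

$15,069.84


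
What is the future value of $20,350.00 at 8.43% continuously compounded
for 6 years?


Formula: FV = P * e^(r*t)
Exponent: r*t = 0.0843 * 6 = 0.5058
e^(0.5058) = 1.658312
FV = $20,350.00 * 1.658312 = $33,746.64

$33,746.64


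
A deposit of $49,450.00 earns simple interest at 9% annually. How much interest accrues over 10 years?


Formula: I = P * r * t
Substituting: I = $49,450.00 * 0.09 * 10
Step: I = $49,450.00 * 0.9
I = $44,505.00

$44,505.00


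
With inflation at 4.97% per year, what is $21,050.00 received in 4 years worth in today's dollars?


Formula: Real value = nominal / (1 + inflation)^years
Price level: (1 + 0.0497)^4 = 1.214118
Real value = $21,050.00 / 1.214118 = $17,337.69

$17,337.69


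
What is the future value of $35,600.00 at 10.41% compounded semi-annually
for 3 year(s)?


Formula: FV = P * (1 + r/m)^(m*t)
Period rate: r/m = 0.1041 / 2 = 0.05205
Total periods: m*t = 2 * 3 = 6
Growth factor: (1 + 0.05205)^6 = 1.355871
FV = $35,600.00 * 1.355871 = $48,269.00

$48,269.00


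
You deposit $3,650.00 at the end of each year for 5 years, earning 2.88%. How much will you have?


Formula: FV = PMT * ((1+r)^n - 1) / r
Growth factor: (1 + 0.0288)^5 = 1.152537
Numerator: 1.152537 - 1 = 0.152537
FV = $3,650.00 * 0.152537 / 0.0288 = $19,331.91

$19,331.91


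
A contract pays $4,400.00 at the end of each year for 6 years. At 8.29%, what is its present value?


Formula: PV = PMT * (1 - (1+r)^(-n)) / r
Discount factor: (1 + 0.0829)^(-6) = 0.620112
Bracket: 1 - 0.620112 = 0.379888
PV = $4,400.00 * 0.379888 / 0.0829 = $20,162.95

$20,162.95


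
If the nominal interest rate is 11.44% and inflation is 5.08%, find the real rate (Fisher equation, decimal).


Formula: (1 + r_real) = (1 + r_nom) / (1 + inflation)
Substituting: (1 + r_real) = 1.1144 / 1.0508
(1 + r_real) = 1.060525
r_real = 1.060525 - 1 = 0.060525

0.060525


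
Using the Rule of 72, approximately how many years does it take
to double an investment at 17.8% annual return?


Formula: Years ≈ 72 / r
Substituting: Years ≈ 72 / 17.8
Years ≈ 4.0

4.0 years


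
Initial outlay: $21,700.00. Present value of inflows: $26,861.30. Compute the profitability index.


Formula: PI = PV(cash flows) / initial investment
Substituting: PI = $26,861.30 / $21,700.00
PI = 1.2378

1.2378


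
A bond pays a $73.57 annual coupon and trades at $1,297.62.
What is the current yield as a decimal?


Formula: Current yield = annual coupon / price
Substituting: CY = $73.57 / $1,297.62
CY = 0.056696

0.056696


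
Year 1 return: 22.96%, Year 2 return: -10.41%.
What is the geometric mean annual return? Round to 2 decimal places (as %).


Formula: Geometric mean = ((1+r1)*(1+r2))^(1/2) - 1
Product: (1 + 0.2296) * (1 + -0.1041) = 1.2296 * 0.8959 = 1.101599
Square root: 1.101599^0.5 = 1.049571
Geometric mean = 1.049571 - 1 = 0.049571
As percentage: 4.96%

4.96%


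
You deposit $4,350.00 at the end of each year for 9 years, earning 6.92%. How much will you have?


Formula: FV = PMT * ((1+r)^n - 1) / r
Growth factor: (1 + 0.0692)^9 = 1.826125
Numerator: 1.826125 - 1 = 0.826125
FV = $4,350.00 * 0.826125 / 0.0692 = $51,931.28

$51,931.28


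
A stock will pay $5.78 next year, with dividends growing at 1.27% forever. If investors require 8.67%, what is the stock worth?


Formula: P = D1 / (r - g)
Spread: r - g = 0.0867 - 0.0127 = 0.074
Substituting: P = $5.78 / 0.074
P = $78.11

$78.11


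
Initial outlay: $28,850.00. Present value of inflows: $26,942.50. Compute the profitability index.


Formula: PI = PV(cash flows) / initial investment
Substituting: PI = $26,942.50 / $28,850.00
PI = 0.9339

0.9339


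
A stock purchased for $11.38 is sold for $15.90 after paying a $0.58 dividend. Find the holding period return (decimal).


Formula: HPR = (P1 - P0 + D) / P0
Gain: $15.90 - $11.38 + $0.58 = $5.10
HPR = $5.10 / $11.38 = 0.4482

0.4482


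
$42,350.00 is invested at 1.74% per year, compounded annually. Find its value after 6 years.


Formula: FV = P * (1 + r)^n
Substituting: FV = $42,350.00 * (1 + 0.0174)^6
Growth factor: (1.0174)^6 = 1.109048
FV = $42,350.00 * 1.109048 = $46,968.19

$46,968.19


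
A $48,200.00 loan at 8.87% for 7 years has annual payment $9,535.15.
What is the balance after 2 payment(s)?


Formula: Balance = PV*(1+r)^k - PMT*((1+r)^k - 1)/r
Growth: (1 + 0.0887)^2 = 1.185268
Accumulated factor: ((1+r)^k - 1)/r = 2.0887
Balance = $48,200.00 * 1.185268 - $9,535.15 * 2.0887
Balance = $37,213.83

$37,213.83


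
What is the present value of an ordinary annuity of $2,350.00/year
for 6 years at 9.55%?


Formula: PV = PMT * (1 - (1+r)^(-n)) / r
Discount factor: (1 + 0.0955)^(-6) = 0.57853
Bracket: 1 - 0.57853 = 0.42147
PV = $2,350.00 * 0.42147 / 0.0955 = $10,371.26

$10,371.26


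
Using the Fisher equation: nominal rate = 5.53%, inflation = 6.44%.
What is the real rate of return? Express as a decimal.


Formula: (1 + r_real) = (1 + r_nom) / (1 + inflation)
Substituting: (1 + r_real) = 1.0553 / 1.0644
(1 + r_real) = 0.991451
r_real = 0.991451 - 1 = -0.008549

-0.008549


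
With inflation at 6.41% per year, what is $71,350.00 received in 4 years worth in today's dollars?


Formula: Real value = nominal / (1 + inflation)^years
Price level: (1 + 0.0641)^4 = 1.282123
Real value = $71,350.00 / 1.282123 = $55,649.88

$55,649.88


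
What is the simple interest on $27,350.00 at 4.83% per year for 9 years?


Formula: I = P * r * t
Substituting: I = $27,350.00 * 0.0483 * 9
Step: I = $27,350.00 * 0.4347
I = $11,889.05

$11,889.05


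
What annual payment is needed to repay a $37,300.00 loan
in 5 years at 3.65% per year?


Formula: PMT = PV * r / (1 - (1+r)^(-n))
Denominator: 1 - (1 + 0.0365)^(-5) = 0.164102
Numerator: $37,300.00 * 0.0365 = 1361.45
PMT = 1361.45 / 0.164102 = $8,296.38

$8,296.38


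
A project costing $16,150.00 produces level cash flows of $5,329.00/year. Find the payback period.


Formula: Payback = investment / annual cash flow
Substituting: Payback = $16,150.00 / $5,329.00
Payback = 3.0306 years

3.0306 years


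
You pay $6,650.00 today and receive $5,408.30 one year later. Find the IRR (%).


Formula: IRR = C1/C0 - 1
Substituting: IRR = $5,408.30 / $6,650.00 - 1
Ratio: 0.813278 - 1 = -0.186722
IRR = -18.6722%

-18.6722%


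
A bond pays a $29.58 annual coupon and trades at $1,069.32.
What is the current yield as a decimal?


Formula: Current yield = annual coupon / price
Substituting: CY = $29.58 / $1,069.32
CY = 0.027662

0.027662


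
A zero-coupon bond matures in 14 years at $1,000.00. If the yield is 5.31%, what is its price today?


Formula: Price = FV / (1 + r)^n
Substituting: Price = $1,000.00 / (1 + 0.0531)^14
Discount factor: (1.0531)^14 = 2.063358
Price = $1,000.00 / 2.063358 = $484.65

$484.65


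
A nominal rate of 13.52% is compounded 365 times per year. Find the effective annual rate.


Formula: EAR = (1 + r/m)^m - 1
Period rate: r/m = 0.1352 / 365 = 0.00037
Compounding: (1 + 0.00037)^365 = 1.144737
EAR = 1.144737 - 1 = 0.144737

0.144737


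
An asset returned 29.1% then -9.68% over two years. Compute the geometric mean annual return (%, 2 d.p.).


Formula: Geometric mean = ((1+r1)*(1+r2))^(1/2) - 1
Product: (1 + 0.291) * (1 + -0.0968) = 1.291 * 0.9032 = 1.166031
Square root: 1.166031^0.5 = 1.079829
Geometric mean = 1.079829 - 1 = 0.079829
As percentage: 7.98%

7.98%


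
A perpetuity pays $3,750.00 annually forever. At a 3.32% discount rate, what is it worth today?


Formula: PV = C / r
Substituting: PV = $3,750.00 / 0.0332
PV = $112,951.81

$112,951.81


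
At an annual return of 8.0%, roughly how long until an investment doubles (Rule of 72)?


Formula: Years ≈ 72 / r
Substituting: Years ≈ 72 / 8.0
Years ≈ 9.0

9.0 years


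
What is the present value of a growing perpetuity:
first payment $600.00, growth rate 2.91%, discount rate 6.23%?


Formula: PV = C / (r - g)
Spread: r - g = 0.0623 - 0.0291 = 0.0332
Substituting: PV = $600.00 / 0.0332
PV = $18,072.29

$18,072.29


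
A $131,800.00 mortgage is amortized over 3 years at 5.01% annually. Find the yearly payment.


Formula: PMT = PV * r / (1 - (1+r)^(-n))
Denominator: 1 - (1 + 0.0501)^(-3) = 0.136409
Numerator: $131,800.00 * 0.0501 = 6603.18
PMT = 6603.18 / 0.136409 = $48,407.16

$48,407.16


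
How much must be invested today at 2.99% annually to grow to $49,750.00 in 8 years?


Formula: PV = FV / (1 + r)^n
Substituting: PV = $49,750.00 / (1 + 0.0299)^8
Discount factor: (1.0299)^8 = 1.265787
PV = $49,750.00 / 1.265787 = $39,303.63

$39,303.63


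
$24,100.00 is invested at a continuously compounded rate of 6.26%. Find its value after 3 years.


Formula: FV = P * e^(r*t)
Exponent: r*t = 0.0626 * 3 = 0.1878
e^(0.1878) = 1.206592
FV = $24,100.00 * 1.206592 = $29,078.87

$29,078.87


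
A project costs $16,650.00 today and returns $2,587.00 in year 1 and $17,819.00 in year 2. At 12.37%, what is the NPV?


Formula: NPV = C0 + C1/(1+r) + C2/(1+r)^2
Discount C1: $2,587.00 / (1 + 0.1237) = $2,302.22
Discount C2: $17,819.00 / (1 + 0.1237)^2 = $14,111.80
NPV = -$16,650.00 + $2,302.22 + $14,111.80 = -$235.98

-$235.98


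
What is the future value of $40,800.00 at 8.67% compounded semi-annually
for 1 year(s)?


Formula: FV = P * (1 + r/m)^(m*t)
Period rate: r/m = 0.0867 / 2 = 0.04335
Total periods: m*t = 2 * 1 = 2
Growth factor: (1 + 0.04335)^2 = 1.088579
FV = $40,800.00 * 1.088579 = $44,414.03

$44,414.03


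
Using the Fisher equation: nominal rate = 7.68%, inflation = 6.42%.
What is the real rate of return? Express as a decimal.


Formula: (1 + r_real) = (1 + r_nom) / (1 + inflation)
Substituting: (1 + r_real) = 1.0768 / 1.0642
(1 + r_real) = 1.01184
r_real = 1.01184 - 1 = 0.01184

0.01184


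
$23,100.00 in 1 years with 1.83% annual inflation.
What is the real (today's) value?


Formula: Real value = nominal / (1 + inflation)^years
Price level: (1 + 0.0183)^1 = 1.0183
Real value = $23,100.00 / 1.0183 = $22,684.87

$22,684.87


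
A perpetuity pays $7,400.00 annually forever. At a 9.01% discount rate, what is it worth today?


Formula: PV = C / r
Substituting: PV = $7,400.00 / 0.0901
PV = $82,130.97

$82,130.97


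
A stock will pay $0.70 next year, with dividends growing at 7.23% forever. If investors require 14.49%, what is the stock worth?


Formula: P = D1 / (r - g)
Spread: r - g = 0.1449 - 0.0723 = 0.0726
Substituting: P = $0.70 / 0.0726
P = $9.64

$9.64


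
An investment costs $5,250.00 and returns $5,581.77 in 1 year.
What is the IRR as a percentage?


Formula: IRR = C1/C0 - 1
Substituting: IRR = $5,581.77 / $5,250.00 - 1
Ratio: 1.063194 - 1 = 0.063194
IRR = 6.3194%

6.3194%


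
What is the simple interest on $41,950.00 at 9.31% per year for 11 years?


Formula: I = P * r * t
Substituting: I = $41,950.00 * 0.0931 * 11
Step: I = $41,950.00 * 1.0241
I = $42,961.00

$42,961.00


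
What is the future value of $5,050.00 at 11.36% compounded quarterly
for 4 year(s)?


Formula: FV = P * (1 + r/m)^(m*t)
Period rate: r/m = 0.1136 / 4 = 0.0284
Total periods: m*t = 4 * 4 = 16
Growth factor: (1 + 0.0284)^16 = 1.565284
FV = $5,050.00 * 1.565284 = $7,904.68

$7,904.68


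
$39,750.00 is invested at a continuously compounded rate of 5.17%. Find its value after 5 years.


Formula: FV = P * e^(r*t)
Exponent: r*t = 0.0517 * 5 = 0.2585
e^(0.2585) = 1.294986
FV = $39,750.00 * 1.294986 = $51,475.70

$51,475.70


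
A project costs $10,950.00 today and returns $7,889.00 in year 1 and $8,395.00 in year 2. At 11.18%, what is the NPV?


Formula: NPV = C0 + C1/(1+r) + C2/(1+r)^2
Discount C1: $7,889.00 / (1 + 0.1118) = $7,095.70
Discount C2: $8,395.00 / (1 + 0.1118)^2 = $6,791.53
NPV = -$10,950.00 + $7,095.70 + $6,791.53 = $2,937.23

$2,937.23


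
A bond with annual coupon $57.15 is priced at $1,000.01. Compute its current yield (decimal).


Formula: Current yield = annual coupon / price
Substituting: CY = $57.15 / $1,000.01
CY = 0.057149

0.057149


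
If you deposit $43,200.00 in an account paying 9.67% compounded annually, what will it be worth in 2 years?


Formula: FV = P * (1 + r)^n
Substituting: FV = $43,200.00 * (1 + 0.0967)^2
Growth factor: (1.0967)^2 = 1.202751
FV = $43,200.00 * 1.202751 = $51,958.84

$51,958.84
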